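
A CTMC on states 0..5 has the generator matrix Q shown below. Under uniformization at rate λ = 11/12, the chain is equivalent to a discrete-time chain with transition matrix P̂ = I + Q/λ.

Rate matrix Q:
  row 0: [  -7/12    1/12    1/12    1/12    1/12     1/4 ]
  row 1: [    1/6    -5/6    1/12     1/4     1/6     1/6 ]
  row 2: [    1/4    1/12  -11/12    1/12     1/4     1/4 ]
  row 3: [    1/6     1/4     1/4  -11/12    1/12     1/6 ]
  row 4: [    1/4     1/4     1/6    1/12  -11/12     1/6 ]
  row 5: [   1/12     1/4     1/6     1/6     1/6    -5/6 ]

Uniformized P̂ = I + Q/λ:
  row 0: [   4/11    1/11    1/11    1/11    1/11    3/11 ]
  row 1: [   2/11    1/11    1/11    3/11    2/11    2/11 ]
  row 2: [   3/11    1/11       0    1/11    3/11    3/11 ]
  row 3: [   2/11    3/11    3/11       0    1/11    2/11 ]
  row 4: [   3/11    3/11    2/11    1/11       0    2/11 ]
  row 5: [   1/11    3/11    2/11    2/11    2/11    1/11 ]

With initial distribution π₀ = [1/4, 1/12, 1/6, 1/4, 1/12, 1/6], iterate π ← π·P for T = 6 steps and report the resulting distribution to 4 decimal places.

t=0: π = [0.2500, 0.0833, 0.1667, 0.2500, 0.0833, 0.1667]
t=1: π = [0.2348, 0.1818, 0.1439, 0.0985, 0.1364, 0.2045]
t=2: π = [0.2314, 0.1708, 0.1267, 0.1336, 0.1398, 0.1977]
t=3: π = [0.2302, 0.1766, 0.1344, 0.1278, 0.1347, 0.1964]
t=4: π = [0.2303, 0.1744, 0.1320, 0.1292, 0.1370, 0.1971]
t=5: π = [0.2302, 0.1752, 0.1328, 0.1288, 0.1362, 0.1968]
t=6: π = [0.2302, 0.1749, 0.1325, 0.1289, 0.1365, 0.1969]

π = [0.2302, 0.1749, 0.1325, 0.1289, 0.1365, 0.1969]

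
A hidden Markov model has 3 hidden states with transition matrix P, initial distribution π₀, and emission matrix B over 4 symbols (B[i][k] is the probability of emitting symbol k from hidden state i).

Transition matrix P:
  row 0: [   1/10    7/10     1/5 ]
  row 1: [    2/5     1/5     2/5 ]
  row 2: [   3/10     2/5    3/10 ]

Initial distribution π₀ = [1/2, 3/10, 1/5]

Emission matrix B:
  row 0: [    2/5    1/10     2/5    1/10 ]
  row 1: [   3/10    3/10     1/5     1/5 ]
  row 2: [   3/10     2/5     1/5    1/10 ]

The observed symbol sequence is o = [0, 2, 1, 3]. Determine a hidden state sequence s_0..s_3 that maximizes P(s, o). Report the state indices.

t=0: δ = [2.000e-01, 9.000e-02, 6.000e-02]  (obs o_0=0)
t=1: δ = [1.440e-02, 2.800e-02, 8.000e-03]  ψ = [1, 0, 0]  (obs o_1=2)
t=2: δ = [1.120e-03, 3.024e-03, 4.480e-03]  ψ = [1, 0, 1]  (obs o_2=1)
t=3: δ = [1.344e-04, 3.584e-04, 1.344e-04]  ψ = [2, 2, 2]  (obs o_3=3)
backtrack: best end state = 1; path = [0, 1, 2, 1]

path = [0, 1, 2, 1]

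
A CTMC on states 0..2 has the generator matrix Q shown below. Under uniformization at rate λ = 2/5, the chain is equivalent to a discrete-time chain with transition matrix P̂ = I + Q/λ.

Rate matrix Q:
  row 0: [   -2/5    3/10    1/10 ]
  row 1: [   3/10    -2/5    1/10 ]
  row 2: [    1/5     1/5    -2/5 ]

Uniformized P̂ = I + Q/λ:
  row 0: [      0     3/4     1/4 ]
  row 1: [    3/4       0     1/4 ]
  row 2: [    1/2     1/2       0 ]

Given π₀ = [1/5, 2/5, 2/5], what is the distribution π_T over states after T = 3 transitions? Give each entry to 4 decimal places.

t=0: π = [0.2000, 0.4000, 0.4000]
t=1: π = [0.5000, 0.3500, 0.1500]
t=2: π = [0.3375, 0.4500, 0.2125]
t=3: π = [0.4438, 0.3594, 0.1969]

π = [0.4438, 0.3594, 0.1969]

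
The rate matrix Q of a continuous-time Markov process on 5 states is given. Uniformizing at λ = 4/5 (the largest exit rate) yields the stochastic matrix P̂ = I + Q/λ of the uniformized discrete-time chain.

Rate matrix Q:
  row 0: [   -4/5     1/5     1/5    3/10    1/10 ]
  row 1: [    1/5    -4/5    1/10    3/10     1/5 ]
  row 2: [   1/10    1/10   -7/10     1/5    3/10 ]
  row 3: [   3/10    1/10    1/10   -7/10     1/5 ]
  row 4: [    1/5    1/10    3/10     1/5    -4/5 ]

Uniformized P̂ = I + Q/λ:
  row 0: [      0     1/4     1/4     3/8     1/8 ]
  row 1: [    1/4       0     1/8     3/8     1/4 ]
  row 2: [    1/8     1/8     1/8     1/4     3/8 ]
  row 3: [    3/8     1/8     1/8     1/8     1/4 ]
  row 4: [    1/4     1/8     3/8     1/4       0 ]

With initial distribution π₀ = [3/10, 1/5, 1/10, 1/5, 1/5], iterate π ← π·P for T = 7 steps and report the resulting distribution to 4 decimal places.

t=0: π = [0.3000, 0.2000, 0.1000, 0.2000, 0.2000]
t=1: π = [0.1875, 0.1375, 0.2125, 0.2875, 0.1750]
t=2: π = [0.2125, 0.1313, 0.1922, 0.2547, 0.2094]
t=3: π = [0.2047, 0.1352, 0.2039, 0.2611, 0.1951]
t=4: π = [0.2060, 0.1337, 0.1994, 0.2598, 0.2011]
t=5: π = [0.2061, 0.1340, 0.2010, 0.2600, 0.1989]
t=6: π = [0.2059, 0.1340, 0.2005, 0.2600, 0.1996]
t=7: π = [0.2060, 0.1340, 0.2006, 0.2600, 0.1994]

π = [0.2060, 0.1340, 0.2006, 0.2600, 0.1994]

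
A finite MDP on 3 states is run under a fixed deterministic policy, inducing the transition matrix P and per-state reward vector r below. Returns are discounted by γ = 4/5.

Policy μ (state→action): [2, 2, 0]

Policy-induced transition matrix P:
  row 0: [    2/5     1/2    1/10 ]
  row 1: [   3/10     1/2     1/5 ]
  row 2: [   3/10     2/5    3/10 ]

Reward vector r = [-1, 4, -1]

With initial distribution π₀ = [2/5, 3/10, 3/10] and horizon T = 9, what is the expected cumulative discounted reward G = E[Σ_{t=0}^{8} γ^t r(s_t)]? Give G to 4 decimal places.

G = 5.1377

t=0: π = [0.4000, 0.3000, 0.3000], E[r] = 0.5000, γ^t·E[r] = 0.500000, running G = 0.500000
t=1: π = [0.3400, 0.4700, 0.1900], E[r] = 1.3500, γ^t·E[r] = 1.080000, running G = 1.580000
t=2: π = [0.3340, 0.4810, 0.1850], E[r] = 1.4050, γ^t·E[r] = 0.899200, running G = 2.479200
t=3: π = [0.3334, 0.4815, 0.1851], E[r] = 1.4075, γ^t·E[r] = 0.720640, running G = 3.199840
t=4: π = [0.3333, 0.4815, 0.1852], E[r] = 1.4075, γ^t·E[r] = 0.576492, running G = 3.776332
t=5: π = [0.3333, 0.4815, 0.1852], E[r] = 1.4074, γ^t·E[r] = 0.461182, running G = 4.237513
t=6: π = [0.3333, 0.4815, 0.1852], E[r] = 1.4074, γ^t·E[r] = 0.368944, running G = 4.606457
t=7: π = [0.3333, 0.4815, 0.1852], E[r] = 1.4074, γ^t·E[r] = 0.295155, running G = 4.901612
t=8: π = [0.3333, 0.4815, 0.1852], E[r] = 1.4074, γ^t·E[r] = 0.236124, running G = 5.137736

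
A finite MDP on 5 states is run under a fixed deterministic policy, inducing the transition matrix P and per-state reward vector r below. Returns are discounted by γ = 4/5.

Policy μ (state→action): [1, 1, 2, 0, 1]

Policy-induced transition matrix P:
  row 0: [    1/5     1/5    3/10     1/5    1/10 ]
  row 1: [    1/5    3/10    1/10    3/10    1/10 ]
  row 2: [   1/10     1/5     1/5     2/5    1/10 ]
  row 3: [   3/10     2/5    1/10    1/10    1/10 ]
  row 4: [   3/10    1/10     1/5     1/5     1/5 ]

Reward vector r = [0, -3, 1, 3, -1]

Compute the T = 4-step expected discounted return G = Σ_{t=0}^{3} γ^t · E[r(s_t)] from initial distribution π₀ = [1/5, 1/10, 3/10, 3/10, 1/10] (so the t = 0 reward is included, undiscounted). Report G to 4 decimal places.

t=0: π = [0.2000, 0.1000, 0.3000, 0.3000, 0.1000], E[r] = 0.8000, γ^t·E[r] = 0.800000, running G = 0.800000
t=1: π = [0.2100, 0.2600, 0.1800, 0.2400, 0.1100], E[r] = 0.0100, γ^t·E[r] = 0.008000, running G = 0.808000
t=2: π = [0.2170, 0.2630, 0.1710, 0.2380, 0.1110], E[r] = -0.0150, γ^t·E[r] = -0.009600, running G = 0.798400
t=3: π = [0.2178, 0.2628, 0.1716, 0.2367, 0.1111], E[r] = -0.0178, γ^t·E[r] = -0.009114, running G = 0.789286

G = 0.7893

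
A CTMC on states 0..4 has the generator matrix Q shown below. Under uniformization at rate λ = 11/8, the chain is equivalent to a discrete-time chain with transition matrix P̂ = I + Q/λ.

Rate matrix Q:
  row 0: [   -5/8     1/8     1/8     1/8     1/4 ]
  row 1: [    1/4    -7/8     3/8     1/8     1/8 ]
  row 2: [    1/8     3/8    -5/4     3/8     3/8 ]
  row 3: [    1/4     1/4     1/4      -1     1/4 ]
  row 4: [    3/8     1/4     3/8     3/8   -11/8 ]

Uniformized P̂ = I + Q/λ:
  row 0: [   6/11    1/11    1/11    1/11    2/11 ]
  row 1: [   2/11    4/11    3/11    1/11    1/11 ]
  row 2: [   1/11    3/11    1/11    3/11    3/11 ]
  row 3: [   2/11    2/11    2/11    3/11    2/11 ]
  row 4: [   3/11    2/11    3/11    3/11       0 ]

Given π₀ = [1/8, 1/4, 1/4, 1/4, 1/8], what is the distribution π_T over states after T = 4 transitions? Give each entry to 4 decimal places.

t=0: π = [0.1250, 0.2500, 0.2500, 0.2500, 0.1250]
t=1: π = [0.2159, 0.2386, 0.1818, 0.2045, 0.1591]
t=2: π = [0.2583, 0.2221, 0.1818, 0.1901, 0.1477]
t=3: π = [0.2726, 0.2153, 0.1754, 0.1854, 0.1513]
t=4: π = [0.2788, 0.2121, 0.1744, 0.1840, 0.1507]

π = [0.2788, 0.2121, 0.1744, 0.1840, 0.1507]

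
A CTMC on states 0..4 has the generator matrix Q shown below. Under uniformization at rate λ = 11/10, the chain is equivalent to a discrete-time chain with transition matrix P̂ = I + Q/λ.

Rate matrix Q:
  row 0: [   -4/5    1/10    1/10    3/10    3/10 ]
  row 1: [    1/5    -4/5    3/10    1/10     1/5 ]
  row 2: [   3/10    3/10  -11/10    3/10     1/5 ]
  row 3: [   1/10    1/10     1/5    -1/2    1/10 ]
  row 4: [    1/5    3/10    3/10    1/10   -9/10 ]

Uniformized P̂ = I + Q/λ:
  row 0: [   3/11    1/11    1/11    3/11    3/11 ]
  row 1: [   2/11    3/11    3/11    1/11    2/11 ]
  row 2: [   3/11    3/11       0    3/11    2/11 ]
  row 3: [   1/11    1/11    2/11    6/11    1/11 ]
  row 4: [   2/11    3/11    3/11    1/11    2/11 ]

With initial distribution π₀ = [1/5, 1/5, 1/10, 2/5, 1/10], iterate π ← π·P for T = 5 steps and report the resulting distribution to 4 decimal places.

π = [0.1879, 0.1864, 0.1670, 0.2861, 0.1727]

t=0: π = [0.2000, 0.2000, 0.1000, 0.4000, 0.1000]
t=1: π = [0.1727, 0.1636, 0.1727, 0.3273, 0.1636]
t=2: π = [0.1835, 0.1818, 0.1645, 0.3025, 0.1678]
t=3: π = [0.1860, 0.1844, 0.1670, 0.2917, 0.1710]
t=4: π = [0.1874, 0.1859, 0.1669, 0.2877, 0.1722]
t=5: π = [0.1879, 0.1864, 0.1670, 0.2861, 0.1727]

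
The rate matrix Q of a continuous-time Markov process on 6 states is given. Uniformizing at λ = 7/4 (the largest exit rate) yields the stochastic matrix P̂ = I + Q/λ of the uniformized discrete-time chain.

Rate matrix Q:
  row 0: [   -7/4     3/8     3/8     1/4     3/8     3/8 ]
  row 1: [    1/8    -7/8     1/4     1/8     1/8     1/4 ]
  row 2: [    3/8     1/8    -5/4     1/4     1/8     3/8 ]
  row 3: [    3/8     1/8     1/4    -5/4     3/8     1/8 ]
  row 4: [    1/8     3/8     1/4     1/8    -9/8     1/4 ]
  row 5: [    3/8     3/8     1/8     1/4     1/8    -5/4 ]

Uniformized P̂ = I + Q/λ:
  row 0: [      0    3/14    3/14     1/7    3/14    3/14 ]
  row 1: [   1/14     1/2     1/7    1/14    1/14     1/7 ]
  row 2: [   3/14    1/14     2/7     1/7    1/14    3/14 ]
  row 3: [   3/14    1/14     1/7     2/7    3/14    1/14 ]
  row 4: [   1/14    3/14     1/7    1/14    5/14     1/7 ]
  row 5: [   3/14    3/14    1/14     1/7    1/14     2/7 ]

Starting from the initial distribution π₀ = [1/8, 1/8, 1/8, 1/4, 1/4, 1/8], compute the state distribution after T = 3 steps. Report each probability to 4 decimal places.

t=0: π = [0.1250, 0.1250, 0.1250, 0.2500, 0.2500, 0.1250]
t=1: π = [0.1339, 0.1964, 0.1607, 0.1518, 0.1964, 0.1607]
t=2: π = [0.1295, 0.2258, 0.1639, 0.1365, 0.1684, 0.1760]
t=3: π = [0.1302, 0.2359, 0.1629, 0.1342, 0.1575, 0.1792]

π = [0.1302, 0.2359, 0.1629, 0.1342, 0.1575, 0.1792]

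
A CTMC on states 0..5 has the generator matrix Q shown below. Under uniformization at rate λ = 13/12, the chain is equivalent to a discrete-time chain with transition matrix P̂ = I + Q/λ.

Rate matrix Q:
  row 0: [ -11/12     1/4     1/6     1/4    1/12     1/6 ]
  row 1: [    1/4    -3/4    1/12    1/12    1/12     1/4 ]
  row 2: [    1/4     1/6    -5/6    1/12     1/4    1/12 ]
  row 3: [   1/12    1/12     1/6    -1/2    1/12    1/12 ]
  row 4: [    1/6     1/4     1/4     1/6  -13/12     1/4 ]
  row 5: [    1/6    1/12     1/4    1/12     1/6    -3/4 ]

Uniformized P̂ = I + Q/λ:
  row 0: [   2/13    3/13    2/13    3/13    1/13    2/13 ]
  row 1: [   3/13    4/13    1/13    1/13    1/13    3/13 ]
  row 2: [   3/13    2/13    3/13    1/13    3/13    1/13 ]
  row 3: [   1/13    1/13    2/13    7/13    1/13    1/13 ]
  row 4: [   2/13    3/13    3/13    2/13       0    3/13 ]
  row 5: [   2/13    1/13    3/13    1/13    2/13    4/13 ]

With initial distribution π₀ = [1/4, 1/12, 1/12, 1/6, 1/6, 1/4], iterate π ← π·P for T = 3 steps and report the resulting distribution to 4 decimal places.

π = [0.1648, 0.1722, 0.1766, 0.2046, 0.1089, 0.1729]

t=0: π = [0.2500, 0.0833, 0.0833, 0.1667, 0.1667, 0.2500]
t=1: π = [0.1538, 0.1667, 0.1859, 0.2051, 0.0962, 0.1923]
t=2: π = [0.1652, 0.1681, 0.1775, 0.2027, 0.1129, 0.1736]
t=3: π = [0.1648, 0.1722, 0.1766, 0.2046, 0.1089, 0.1729]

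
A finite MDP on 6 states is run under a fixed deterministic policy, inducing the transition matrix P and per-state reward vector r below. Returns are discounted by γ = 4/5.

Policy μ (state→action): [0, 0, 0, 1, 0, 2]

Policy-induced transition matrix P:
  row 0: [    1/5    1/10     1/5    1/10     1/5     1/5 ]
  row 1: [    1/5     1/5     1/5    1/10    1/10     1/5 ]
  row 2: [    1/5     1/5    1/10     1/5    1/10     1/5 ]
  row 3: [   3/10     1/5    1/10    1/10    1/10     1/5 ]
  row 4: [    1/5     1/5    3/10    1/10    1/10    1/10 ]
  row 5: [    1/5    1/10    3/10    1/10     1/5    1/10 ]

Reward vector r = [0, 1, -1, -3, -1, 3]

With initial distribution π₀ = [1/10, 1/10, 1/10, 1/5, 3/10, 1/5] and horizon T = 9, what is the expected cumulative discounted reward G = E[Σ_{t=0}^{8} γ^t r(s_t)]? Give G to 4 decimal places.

G = -0.4112

t=0: π = [0.1000, 0.1000, 0.1000, 0.2000, 0.3000, 0.2000], E[r] = -0.3000, γ^t·E[r] = -0.300000, running G = -0.300000
t=1: π = [0.2200, 0.1700, 0.2200, 0.1100, 0.1300, 0.1500], E[r] = -0.0600, γ^t·E[r] = -0.048000, running G = -0.348000
t=2: π = [0.2110, 0.1630, 0.1950, 0.1220, 0.1370, 0.1720], E[r] = -0.0190, γ^t·E[r] = -0.012160, running G = -0.360160
t=3: π = [0.2122, 0.1617, 0.1992, 0.1195, 0.1383, 0.1691], E[r] = -0.0270, γ^t·E[r] = -0.013824, running G = -0.373984
t=4: π = [0.2120, 0.1619, 0.1989, 0.1199, 0.1381, 0.1693], E[r] = -0.0271, γ^t·E[r] = -0.011104, running G = -0.385088
t=5: π = [0.2120, 0.1619, 0.1989, 0.1199, 0.1381, 0.1693], E[r] = -0.0270, γ^t·E[r] = -0.008841, running G = -0.393929
t=6: π = [0.2120, 0.1619, 0.1989, 0.1199, 0.1381, 0.1693], E[r] = -0.0270, γ^t·E[r] = -0.007074, running G = -0.401003
t=7: π = [0.2120, 0.1619, 0.1989, 0.1199, 0.1381, 0.1693], E[r] = -0.0270, γ^t·E[r] = -0.005660, running G = -0.406663
t=8: π = [0.2120, 0.1619, 0.1989, 0.1199, 0.1381, 0.1693], E[r] = -0.0270, γ^t·E[r] = -0.004528, running G = -0.411191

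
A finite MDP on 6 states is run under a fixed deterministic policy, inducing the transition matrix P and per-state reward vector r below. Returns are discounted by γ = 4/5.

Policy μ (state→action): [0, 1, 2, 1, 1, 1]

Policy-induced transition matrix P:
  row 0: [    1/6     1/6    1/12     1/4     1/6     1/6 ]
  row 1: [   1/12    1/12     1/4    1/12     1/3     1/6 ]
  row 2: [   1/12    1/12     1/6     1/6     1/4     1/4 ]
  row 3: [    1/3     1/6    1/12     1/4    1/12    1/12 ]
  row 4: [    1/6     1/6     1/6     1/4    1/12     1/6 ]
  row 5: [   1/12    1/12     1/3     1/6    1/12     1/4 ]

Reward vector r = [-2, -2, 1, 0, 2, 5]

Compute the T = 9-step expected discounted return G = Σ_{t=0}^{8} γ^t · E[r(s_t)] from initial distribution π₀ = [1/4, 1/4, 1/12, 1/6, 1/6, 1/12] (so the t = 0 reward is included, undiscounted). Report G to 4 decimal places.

G = 2.5187

t=0: π = [0.2500, 0.2500, 0.0833, 0.1667, 0.1667, 0.0833], E[r] = -0.1667, γ^t·E[r] = -0.166667, running G = -0.166667
t=1: π = [0.1597, 0.1319, 0.1667, 0.1944, 0.1806, 0.1667], E[r] = 0.7778, γ^t·E[r] = 0.622222, running G = 0.455556
t=2: π = [0.1603, 0.1279, 0.1759, 0.2002, 0.1574, 0.1782], E[r] = 0.8056, γ^t·E[r] = 0.515556, running G = 0.971111
t=3: π = [0.1599, 0.1265, 0.1770, 0.1992, 0.1580, 0.1795], E[r] = 0.8177, γ^t·E[r] = 0.418667, running G = 1.389778
t=4: π = [0.1596, 0.1264, 0.1772, 0.1992, 0.1578, 0.1798], E[r] = 0.8196, γ^t·E[r] = 0.335697, running G = 1.725475
t=5: π = [0.1596, 0.1264, 0.1773, 0.1992, 0.1578, 0.1798], E[r] = 0.8199, γ^t·E[r] = 0.268678, running G = 1.994153
t=6: π = [0.1596, 0.1264, 0.1773, 0.1992, 0.1578, 0.1798], E[r] = 0.8200, γ^t·E[r] = 0.214966, running G = 2.209119
t=7: π = [0.1596, 0.1264, 0.1773, 0.1992, 0.1578, 0.1798], E[r] = 0.8200, γ^t·E[r] = 0.171976, running G = 2.381095
t=8: π = [0.1596, 0.1264, 0.1773, 0.1992, 0.1578, 0.1798], E[r] = 0.8200, γ^t·E[r] = 0.137581, running G = 2.518676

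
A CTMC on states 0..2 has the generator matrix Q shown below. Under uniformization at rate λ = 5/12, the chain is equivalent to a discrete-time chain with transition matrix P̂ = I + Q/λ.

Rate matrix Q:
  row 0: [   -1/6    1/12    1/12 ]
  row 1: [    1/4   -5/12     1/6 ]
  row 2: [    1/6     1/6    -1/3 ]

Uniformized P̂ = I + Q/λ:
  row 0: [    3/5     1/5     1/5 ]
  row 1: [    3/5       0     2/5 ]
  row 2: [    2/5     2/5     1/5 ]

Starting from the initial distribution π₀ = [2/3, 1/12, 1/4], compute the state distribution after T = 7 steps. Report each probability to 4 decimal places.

t=0: π = [0.6667, 0.0833, 0.2500]
t=1: π = [0.5500, 0.2333, 0.2167]
t=2: π = [0.5567, 0.1967, 0.2467]
t=3: π = [0.5507, 0.2100, 0.2393]
t=4: π = [0.5521, 0.2059, 0.2420]
t=5: π = [0.5516, 0.2072, 0.2412]
t=6: π = [0.5518, 0.2068, 0.2414]
t=7: π = [0.5517, 0.2069, 0.2414]

π = [0.5517, 0.2069, 0.2414]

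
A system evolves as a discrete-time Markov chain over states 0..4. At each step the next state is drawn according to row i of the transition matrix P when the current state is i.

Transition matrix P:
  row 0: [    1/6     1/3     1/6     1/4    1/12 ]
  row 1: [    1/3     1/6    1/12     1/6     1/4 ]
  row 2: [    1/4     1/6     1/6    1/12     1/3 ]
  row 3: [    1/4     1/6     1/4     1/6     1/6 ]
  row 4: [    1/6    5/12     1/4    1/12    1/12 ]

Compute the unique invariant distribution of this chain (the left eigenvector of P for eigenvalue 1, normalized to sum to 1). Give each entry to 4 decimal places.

Balance equations π_j = Σ_i π_i·P[i][j]:
  π_0 = 1/6·π_0 + 1/3·π_1 + 1/4·π_2 + 1/4·π_3 + 1/6·π_4
  π_1 = 1/3·π_0 + 1/6·π_1 + 1/6·π_2 + 1/6·π_3 + 5/12·π_4
  π_2 = 1/6·π_0 + 1/12·π_1 + 1/6·π_2 + 1/4·π_3 + 1/4·π_4
  π_3 = 1/4·π_0 + 1/6·π_1 + 1/12·π_2 + 1/6·π_3 + 1/12·π_4
  normalize: π_0 + π_1 + π_2 + π_3 + π_4 = 1
Solving the linear system gives exactly π = [6035/25558, 6427/25558, 4445/25558, 4005/25558, 2323/12779].

π = [0.2361, 0.2515, 0.1739, 0.1567, 0.1818]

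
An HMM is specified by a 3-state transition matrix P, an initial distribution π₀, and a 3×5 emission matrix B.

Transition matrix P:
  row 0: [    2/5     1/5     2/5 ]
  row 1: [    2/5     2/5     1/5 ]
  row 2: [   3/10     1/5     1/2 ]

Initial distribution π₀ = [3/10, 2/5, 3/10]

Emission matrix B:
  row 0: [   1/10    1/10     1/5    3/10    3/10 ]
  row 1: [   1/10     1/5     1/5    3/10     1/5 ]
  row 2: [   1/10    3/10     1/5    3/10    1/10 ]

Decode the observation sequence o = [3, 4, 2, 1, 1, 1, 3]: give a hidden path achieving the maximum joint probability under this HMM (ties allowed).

t=0: δ = [9.000e-02, 1.200e-01, 9.000e-02]  (obs o_0=3)
t=1: δ = [1.440e-02, 9.600e-03, 4.500e-03]  ψ = [1, 1, 2]  (obs o_1=4)
t=2: δ = [1.152e-03, 7.680e-04, 1.152e-03]  ψ = [0, 1, 0]  (obs o_2=2)
t=3: δ = [4.608e-05, 6.144e-05, 1.728e-04]  ψ = [0, 1, 2]  (obs o_3=1)
t=4: δ = [5.184e-06, 6.912e-06, 2.592e-05]  ψ = [2, 2, 2]  (obs o_4=1)
t=5: δ = [7.776e-07, 1.037e-06, 3.888e-06]  ψ = [2, 2, 2]  (obs o_5=1)
t=6: δ = [3.499e-07, 2.333e-07, 5.832e-07]  ψ = [2, 2, 2]  (obs o_6=3)
backtrack: best end state = 2; path = [1, 0, 2, 2, 2, 2, 2]

path = [1, 0, 2, 2, 2, 2, 2]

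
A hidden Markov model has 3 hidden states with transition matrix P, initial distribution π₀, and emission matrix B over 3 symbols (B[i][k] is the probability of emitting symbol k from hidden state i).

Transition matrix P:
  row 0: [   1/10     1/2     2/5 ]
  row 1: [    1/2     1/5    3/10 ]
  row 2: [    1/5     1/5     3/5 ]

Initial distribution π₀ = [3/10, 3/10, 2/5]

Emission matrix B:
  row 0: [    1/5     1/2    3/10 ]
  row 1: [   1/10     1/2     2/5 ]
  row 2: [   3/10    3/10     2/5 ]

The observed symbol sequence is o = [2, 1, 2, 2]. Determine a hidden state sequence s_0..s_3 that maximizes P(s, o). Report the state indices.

path = [2, 2, 2, 2]

t=0: δ = [9.000e-02, 1.200e-01, 1.600e-01]  (obs o_0=2)
t=1: δ = [3.000e-02, 2.250e-02, 2.880e-02]  ψ = [1, 0, 2]  (obs o_1=1)
t=2: δ = [3.375e-03, 6.000e-03, 6.912e-03]  ψ = [1, 0, 2]  (obs o_2=2)
t=3: δ = [9.000e-04, 6.750e-04, 1.659e-03]  ψ = [1, 0, 2]  (obs o_3=2)
backtrack: best end state = 2; path = [2, 2, 2, 2]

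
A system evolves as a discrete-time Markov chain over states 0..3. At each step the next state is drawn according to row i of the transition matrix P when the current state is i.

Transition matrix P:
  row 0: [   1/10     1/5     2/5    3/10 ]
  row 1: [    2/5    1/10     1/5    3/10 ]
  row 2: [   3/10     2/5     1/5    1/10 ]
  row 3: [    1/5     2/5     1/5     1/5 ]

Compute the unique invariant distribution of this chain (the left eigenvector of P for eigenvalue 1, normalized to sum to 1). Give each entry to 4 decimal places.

π = [0.2535, 0.2687, 0.2507, 0.2271]

Balance equations π_j = Σ_i π_i·P[i][j]:
  π_0 = 1/10·π_0 + 2/5·π_1 + 3/10·π_2 + 1/5·π_3
  π_1 = 1/5·π_0 + 1/10·π_1 + 2/5·π_2 + 2/5·π_3
  π_2 = 2/5·π_0 + 1/5·π_1 + 1/5·π_2 + 1/5·π_3
  normalize: π_0 + π_1 + π_2 + π_3 = 1
Solving the linear system gives exactly π = [183/722, 97/361, 181/722, 82/361].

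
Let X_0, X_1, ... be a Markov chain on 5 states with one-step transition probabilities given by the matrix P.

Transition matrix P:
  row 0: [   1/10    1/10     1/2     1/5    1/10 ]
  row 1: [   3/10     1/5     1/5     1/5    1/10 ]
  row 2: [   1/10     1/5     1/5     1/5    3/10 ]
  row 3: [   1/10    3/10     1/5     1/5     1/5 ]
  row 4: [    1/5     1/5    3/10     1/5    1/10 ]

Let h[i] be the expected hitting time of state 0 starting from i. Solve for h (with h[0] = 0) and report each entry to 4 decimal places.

h = [0.0000, 4.9898, 6.1100, 6.0489, 5.6008]

First-step conditioning: h[0] = 0; for i ≠ 0, h[i] = 1 + Σ_k P[i][k]·h[k].
  h[1] = 1 + 1/5·h[1] + 1/5·h[2] + 1/5·h[3] + 1/10·h[4]
  h[2] = 1 + 1/5·h[1] + 1/5·h[2] + 1/5·h[3] + 3/10·h[4]
  h[3] = 1 + 3/10·h[1] + 1/5·h[2] + 1/5·h[3] + 1/5·h[4]
  h[4] = 1 + 1/5·h[1] + 3/10·h[2] + 1/5·h[3] + 1/10·h[4]
Solving the 4×4 linear system over states ≠ 0 gives exactly h = [0, 2450/491, 3000/491, 2970/491, 2750/491] (h[0] = 0 is the target).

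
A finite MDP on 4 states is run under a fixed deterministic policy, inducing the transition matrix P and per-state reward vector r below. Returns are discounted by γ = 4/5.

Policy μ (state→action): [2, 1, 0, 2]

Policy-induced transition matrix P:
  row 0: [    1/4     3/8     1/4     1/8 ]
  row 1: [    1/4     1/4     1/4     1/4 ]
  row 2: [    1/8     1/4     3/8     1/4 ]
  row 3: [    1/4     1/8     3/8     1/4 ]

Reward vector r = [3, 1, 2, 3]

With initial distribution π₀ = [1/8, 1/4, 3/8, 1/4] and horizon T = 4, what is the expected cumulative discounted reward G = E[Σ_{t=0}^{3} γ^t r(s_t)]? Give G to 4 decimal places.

t=0: π = [0.1250, 0.2500, 0.3750, 0.2500], E[r] = 2.1250, γ^t·E[r] = 2.125000, running G = 2.125000
t=1: π = [0.2031, 0.2344, 0.3281, 0.2344], E[r] = 2.2031, γ^t·E[r] = 1.762500, running G = 3.887500
t=2: π = [0.2090, 0.2461, 0.3203, 0.2246], E[r] = 2.1875, γ^t·E[r] = 1.400000, running G = 5.287500
t=3: π = [0.2100, 0.2480, 0.3181, 0.2239], E[r] = 2.1858, γ^t·E[r] = 1.119125, running G = 6.406625

G = 6.4066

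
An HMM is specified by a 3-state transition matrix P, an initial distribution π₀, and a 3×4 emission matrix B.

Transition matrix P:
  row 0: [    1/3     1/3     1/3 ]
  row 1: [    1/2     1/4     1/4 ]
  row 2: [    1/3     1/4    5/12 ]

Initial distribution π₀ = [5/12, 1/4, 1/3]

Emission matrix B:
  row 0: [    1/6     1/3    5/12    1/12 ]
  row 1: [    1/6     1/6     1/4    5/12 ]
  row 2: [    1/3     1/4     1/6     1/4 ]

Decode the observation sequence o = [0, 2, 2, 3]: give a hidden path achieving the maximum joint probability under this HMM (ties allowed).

path = [2, 0, 0, 1]

t=0: δ = [6.944e-02, 4.167e-02, 1.111e-01]  (obs o_0=0)
t=1: δ = [1.543e-02, 6.944e-03, 7.716e-03]  ψ = [2, 2, 2]  (obs o_1=2)
t=2: δ = [2.143e-03, 1.286e-03, 8.573e-04]  ψ = [0, 0, 0]  (obs o_2=2)
t=3: δ = [5.954e-05, 2.977e-04, 1.786e-04]  ψ = [0, 0, 0]  (obs o_3=3)
backtrack: best end state = 1; path = [2, 0, 0, 1]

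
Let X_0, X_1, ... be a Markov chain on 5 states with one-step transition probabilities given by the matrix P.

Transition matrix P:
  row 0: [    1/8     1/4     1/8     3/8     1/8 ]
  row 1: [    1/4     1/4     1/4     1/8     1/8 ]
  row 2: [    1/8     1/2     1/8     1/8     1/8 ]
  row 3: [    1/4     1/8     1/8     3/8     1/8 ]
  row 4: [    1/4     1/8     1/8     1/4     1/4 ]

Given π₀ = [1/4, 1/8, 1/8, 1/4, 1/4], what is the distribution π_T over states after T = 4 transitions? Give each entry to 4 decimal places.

t=0: π = [0.2500, 0.1250, 0.1250, 0.2500, 0.2500]
t=1: π = [0.2031, 0.2188, 0.1406, 0.2813, 0.1563]
t=2: π = [0.2070, 0.2305, 0.1523, 0.2656, 0.1445]
t=3: π = [0.2051, 0.2368, 0.1538, 0.2612, 0.1431]
t=4: π = [0.2051, 0.2379, 0.1546, 0.2595, 0.1429]

π = [0.2051, 0.2379, 0.1546, 0.2595, 0.1429]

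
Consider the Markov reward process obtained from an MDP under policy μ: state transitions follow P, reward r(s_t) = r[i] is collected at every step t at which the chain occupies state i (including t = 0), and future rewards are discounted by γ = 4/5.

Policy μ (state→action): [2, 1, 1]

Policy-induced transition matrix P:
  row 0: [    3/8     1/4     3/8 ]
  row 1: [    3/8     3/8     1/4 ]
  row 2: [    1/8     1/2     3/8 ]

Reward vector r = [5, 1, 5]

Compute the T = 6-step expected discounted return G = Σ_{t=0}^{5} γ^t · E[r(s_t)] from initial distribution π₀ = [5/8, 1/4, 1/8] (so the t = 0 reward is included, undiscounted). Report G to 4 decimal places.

G = 13.5872

t=0: π = [0.6250, 0.2500, 0.1250], E[r] = 4.0000, γ^t·E[r] = 4.000000, running G = 4.000000
t=1: π = [0.3438, 0.3125, 0.3438], E[r] = 3.7500, γ^t·E[r] = 3.000000, running G = 7.000000
t=2: π = [0.2891, 0.3750, 0.3359], E[r] = 3.5000, γ^t·E[r] = 2.240000, running G = 9.240000
t=3: π = [0.2910, 0.3809, 0.3281], E[r] = 3.4766, γ^t·E[r] = 1.780000, running G = 11.020000
t=4: π = [0.2930, 0.3796, 0.3274], E[r] = 3.4814, γ^t·E[r] = 1.426000, running G = 12.446000
t=5: π = [0.2932, 0.3793, 0.3275], E[r] = 3.4828, γ^t·E[r] = 1.141240, running G = 13.587240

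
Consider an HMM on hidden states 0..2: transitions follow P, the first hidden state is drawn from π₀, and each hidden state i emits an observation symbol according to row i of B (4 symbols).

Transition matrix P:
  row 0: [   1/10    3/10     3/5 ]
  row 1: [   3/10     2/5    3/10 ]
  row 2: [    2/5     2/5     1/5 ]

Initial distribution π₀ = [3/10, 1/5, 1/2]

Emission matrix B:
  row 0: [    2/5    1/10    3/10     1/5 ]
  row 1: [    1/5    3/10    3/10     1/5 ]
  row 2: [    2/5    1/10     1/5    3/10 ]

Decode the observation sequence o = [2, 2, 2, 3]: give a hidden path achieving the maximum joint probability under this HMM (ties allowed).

t=0: δ = [9.000e-02, 6.000e-02, 1.000e-01]  (obs o_0=2)
t=1: δ = [1.200e-02, 1.200e-02, 1.080e-02]  ψ = [2, 2, 0]  (obs o_1=2)
t=2: δ = [1.296e-03, 1.440e-03, 1.440e-03]  ψ = [2, 1, 0]  (obs o_2=2)
t=3: δ = [1.152e-04, 1.152e-04, 2.333e-04]  ψ = [2, 1, 0]  (obs o_3=3)
backtrack: best end state = 2; path = [0, 2, 0, 2]

path = [0, 2, 0, 2]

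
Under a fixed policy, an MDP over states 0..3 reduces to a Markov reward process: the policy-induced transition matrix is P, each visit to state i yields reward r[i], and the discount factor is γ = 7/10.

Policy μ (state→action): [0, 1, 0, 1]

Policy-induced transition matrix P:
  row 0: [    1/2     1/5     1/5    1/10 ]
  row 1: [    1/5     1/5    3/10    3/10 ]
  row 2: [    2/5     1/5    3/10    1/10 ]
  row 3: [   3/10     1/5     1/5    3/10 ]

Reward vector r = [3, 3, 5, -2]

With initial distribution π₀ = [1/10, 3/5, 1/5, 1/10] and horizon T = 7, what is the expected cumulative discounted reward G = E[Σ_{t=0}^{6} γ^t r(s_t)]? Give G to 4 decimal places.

t=0: π = [0.1000, 0.6000, 0.2000, 0.1000], E[r] = 2.9000, γ^t·E[r] = 2.900000, running G = 2.900000
t=1: π = [0.2800, 0.2000, 0.2800, 0.2400], E[r] = 2.3600, γ^t·E[r] = 1.652000, running G = 4.552000
t=2: π = [0.3640, 0.2000, 0.2480, 0.1880], E[r] = 2.5560, γ^t·E[r] = 1.252440, running G = 5.804440
t=3: π = [0.3776, 0.2000, 0.2448, 0.1776], E[r] = 2.6016, γ^t·E[r] = 0.892349, running G = 6.696789
t=4: π = [0.3800, 0.2000, 0.2445, 0.1755], E[r] = 2.6114, γ^t·E[r] = 0.626988, running G = 7.323776
t=5: π = [0.3804, 0.2000, 0.2444, 0.1751], E[r] = 2.6134, γ^t·E[r] = 0.439230, running G = 7.763006
t=6: π = [0.3805, 0.2000, 0.2444, 0.1750], E[r] = 2.6138, γ^t·E[r] = 0.307509, running G = 8.070516

G = 8.0705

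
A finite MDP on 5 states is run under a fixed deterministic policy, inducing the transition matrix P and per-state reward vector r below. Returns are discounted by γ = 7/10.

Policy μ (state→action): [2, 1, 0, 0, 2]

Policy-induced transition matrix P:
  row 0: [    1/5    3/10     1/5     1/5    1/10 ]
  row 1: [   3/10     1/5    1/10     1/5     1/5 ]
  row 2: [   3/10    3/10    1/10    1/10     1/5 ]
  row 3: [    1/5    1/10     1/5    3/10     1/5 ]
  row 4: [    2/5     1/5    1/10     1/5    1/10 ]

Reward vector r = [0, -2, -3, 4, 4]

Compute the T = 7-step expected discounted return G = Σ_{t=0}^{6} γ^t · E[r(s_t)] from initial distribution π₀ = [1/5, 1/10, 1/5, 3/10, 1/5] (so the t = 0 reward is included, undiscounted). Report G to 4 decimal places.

t=0: π = [0.2000, 0.1000, 0.2000, 0.3000, 0.2000], E[r] = 1.2000, γ^t·E[r] = 1.200000, running G = 1.200000
t=1: π = [0.2700, 0.2100, 0.1500, 0.2100, 0.1600], E[r] = 0.6100, γ^t·E[r] = 0.427000, running G = 1.627000
t=2: π = [0.2680, 0.2210, 0.1480, 0.2060, 0.1570], E[r] = 0.5660, γ^t·E[r] = 0.277340, running G = 1.904340
t=3: π = [0.2683, 0.2210, 0.1474, 0.2058, 0.1575], E[r] = 0.5690, γ^t·E[r] = 0.195167, running G = 2.099507
t=4: π = [0.2683, 0.2210, 0.1474, 0.2058, 0.1574], E[r] = 0.5688, γ^t·E[r] = 0.136576, running G = 2.236083
t=5: π = [0.2683, 0.2210, 0.1474, 0.2058, 0.1574], E[r] = 0.5688, γ^t·E[r] = 0.095604, running G = 2.331687
t=6: π = [0.2683, 0.2210, 0.1474, 0.2058, 0.1574], E[r] = 0.5688, γ^t·E[r] = 0.066924, running G = 2.398610

G = 2.3986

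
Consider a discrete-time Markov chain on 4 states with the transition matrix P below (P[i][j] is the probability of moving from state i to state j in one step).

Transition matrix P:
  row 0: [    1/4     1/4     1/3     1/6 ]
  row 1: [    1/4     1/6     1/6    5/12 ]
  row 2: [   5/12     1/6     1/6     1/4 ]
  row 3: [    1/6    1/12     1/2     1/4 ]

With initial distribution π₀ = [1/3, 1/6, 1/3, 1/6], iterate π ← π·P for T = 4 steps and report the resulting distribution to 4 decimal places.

t=0: π = [0.3333, 0.1667, 0.3333, 0.1667]
t=1: π = [0.2917, 0.1806, 0.2778, 0.2500]
t=2: π = [0.2755, 0.1701, 0.2986, 0.2558]
t=3: π = [0.2785, 0.1683, 0.2978, 0.2554]
t=4: π = [0.2784, 0.1686, 0.2982, 0.2548]

π = [0.2784, 0.1686, 0.2982, 0.2548]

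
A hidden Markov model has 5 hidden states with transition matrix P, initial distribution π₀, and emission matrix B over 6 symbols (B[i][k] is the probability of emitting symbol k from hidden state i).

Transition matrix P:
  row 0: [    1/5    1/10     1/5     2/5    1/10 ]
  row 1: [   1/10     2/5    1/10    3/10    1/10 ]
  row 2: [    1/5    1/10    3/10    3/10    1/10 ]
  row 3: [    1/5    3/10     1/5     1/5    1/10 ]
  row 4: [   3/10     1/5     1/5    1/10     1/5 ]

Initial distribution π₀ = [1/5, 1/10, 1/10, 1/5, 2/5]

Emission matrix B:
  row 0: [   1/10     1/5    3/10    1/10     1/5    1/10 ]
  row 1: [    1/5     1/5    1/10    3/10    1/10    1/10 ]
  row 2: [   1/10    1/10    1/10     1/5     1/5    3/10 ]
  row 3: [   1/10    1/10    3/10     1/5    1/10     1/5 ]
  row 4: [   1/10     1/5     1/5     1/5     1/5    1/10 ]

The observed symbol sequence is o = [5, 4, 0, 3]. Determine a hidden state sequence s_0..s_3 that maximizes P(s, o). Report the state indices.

path = [3, 1, 1, 1]

t=0: δ = [2.000e-02, 1.000e-02, 3.000e-02, 4.000e-02, 4.000e-02]  (obs o_0=5)
t=1: δ = [2.400e-03, 1.200e-03, 1.800e-03, 9.000e-04, 1.600e-03]  ψ = [4, 3, 2, 2, 4]  (obs o_1=4)
t=2: δ = [4.800e-05, 9.600e-05, 5.400e-05, 9.600e-05, 3.200e-05]  ψ = [0, 1, 2, 0, 4]  (obs o_2=0)
t=3: δ = [1.920e-06, 1.152e-05, 3.840e-06, 5.760e-06, 1.920e-06]  ψ = [3, 1, 3, 1, 1]  (obs o_3=3)
backtrack: best end state = 1; path = [3, 1, 1, 1]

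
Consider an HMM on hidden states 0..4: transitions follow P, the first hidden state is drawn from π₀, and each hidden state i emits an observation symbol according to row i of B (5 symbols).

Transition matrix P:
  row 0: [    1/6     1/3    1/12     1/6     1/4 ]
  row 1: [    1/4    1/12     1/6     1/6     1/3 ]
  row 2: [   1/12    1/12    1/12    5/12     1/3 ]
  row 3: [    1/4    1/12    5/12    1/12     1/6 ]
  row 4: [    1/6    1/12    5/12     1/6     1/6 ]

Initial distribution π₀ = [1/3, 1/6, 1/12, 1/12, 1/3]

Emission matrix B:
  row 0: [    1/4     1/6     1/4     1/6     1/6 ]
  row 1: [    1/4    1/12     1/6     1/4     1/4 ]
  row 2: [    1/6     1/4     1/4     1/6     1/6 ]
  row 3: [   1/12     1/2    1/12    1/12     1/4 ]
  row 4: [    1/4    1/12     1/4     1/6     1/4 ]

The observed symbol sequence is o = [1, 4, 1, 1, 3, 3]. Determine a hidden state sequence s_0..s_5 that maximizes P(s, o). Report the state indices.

t=0: δ = [5.556e-02, 1.389e-02, 2.083e-02, 4.167e-02, 2.778e-02]  (obs o_0=1)
t=1: δ = [1.736e-03, 4.630e-03, 2.894e-03, 2.315e-03, 3.472e-03]  ψ = [3, 0, 3, 0, 0]  (obs o_1=4)
t=2: δ = [1.929e-04, 4.823e-05, 3.617e-04, 6.028e-04, 1.286e-04]  ψ = [1, 0, 4, 2, 1]  (obs o_2=1)
t=3: δ = [2.512e-05, 5.358e-06, 6.279e-05, 7.535e-05, 1.005e-05]  ψ = [3, 0, 3, 2, 2]  (obs o_3=1)
t=4: δ = [3.140e-06, 2.093e-06, 5.233e-06, 2.180e-06, 3.489e-06]  ψ = [3, 0, 3, 2, 2]  (obs o_4=3)
t=5: δ = [9.690e-08, 2.616e-07, 2.423e-07, 1.817e-07, 2.907e-07]  ψ = [4, 0, 4, 2, 2]  (obs o_5=3)
backtrack: best end state = 4; path = [0, 4, 2, 3, 2, 4]

path = [0, 4, 2, 3, 2, 4]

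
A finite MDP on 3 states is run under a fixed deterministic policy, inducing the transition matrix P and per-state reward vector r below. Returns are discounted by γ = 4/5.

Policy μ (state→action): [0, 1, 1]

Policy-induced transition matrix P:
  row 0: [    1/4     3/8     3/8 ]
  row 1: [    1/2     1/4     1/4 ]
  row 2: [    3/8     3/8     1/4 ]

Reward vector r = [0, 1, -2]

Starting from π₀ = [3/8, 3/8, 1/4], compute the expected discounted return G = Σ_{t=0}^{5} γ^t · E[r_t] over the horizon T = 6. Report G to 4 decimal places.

t=0: π = [0.3750, 0.3750, 0.2500], E[r] = -0.1250, γ^t·E[r] = -0.125000, running G = -0.125000
t=1: π = [0.3750, 0.3281, 0.2969], E[r] = -0.2656, γ^t·E[r] = -0.212500, running G = -0.337500
t=2: π = [0.3691, 0.3340, 0.2969], E[r] = -0.2598, γ^t·E[r] = -0.166250, running G = -0.503750
t=3: π = [0.3706, 0.3333, 0.2961], E[r] = -0.2590, γ^t·E[r] = -0.132625, running G = -0.636375
t=4: π = [0.3703, 0.3333, 0.2963], E[r] = -0.2593, γ^t·E[r] = -0.106213, running G = -0.742588
t=5: π = [0.3704, 0.3333, 0.2963], E[r] = -0.2593, γ^t·E[r] = -0.084951, running G = -0.827539

G = -0.8275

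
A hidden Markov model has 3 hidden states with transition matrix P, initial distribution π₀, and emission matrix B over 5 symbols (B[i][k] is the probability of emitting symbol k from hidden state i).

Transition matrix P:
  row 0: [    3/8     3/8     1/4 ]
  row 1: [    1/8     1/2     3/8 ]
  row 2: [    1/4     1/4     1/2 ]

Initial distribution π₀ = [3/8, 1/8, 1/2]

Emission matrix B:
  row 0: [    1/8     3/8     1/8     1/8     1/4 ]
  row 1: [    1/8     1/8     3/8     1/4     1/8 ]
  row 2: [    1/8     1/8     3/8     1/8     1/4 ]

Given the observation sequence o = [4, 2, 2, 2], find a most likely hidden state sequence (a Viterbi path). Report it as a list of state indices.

path = [2, 2, 2, 2]

t=0: δ = [9.375e-02, 1.562e-02, 1.250e-01]  (obs o_0=4)
t=1: δ = [4.395e-03, 1.318e-02, 2.344e-02]  ψ = [0, 0, 2]  (obs o_1=2)
t=2: δ = [7.324e-04, 2.472e-03, 4.395e-03]  ψ = [2, 1, 2]  (obs o_2=2)
t=3: δ = [1.373e-04, 4.635e-04, 8.240e-04]  ψ = [2, 1, 2]  (obs o_3=2)
backtrack: best end state = 2; path = [2, 2, 2, 2]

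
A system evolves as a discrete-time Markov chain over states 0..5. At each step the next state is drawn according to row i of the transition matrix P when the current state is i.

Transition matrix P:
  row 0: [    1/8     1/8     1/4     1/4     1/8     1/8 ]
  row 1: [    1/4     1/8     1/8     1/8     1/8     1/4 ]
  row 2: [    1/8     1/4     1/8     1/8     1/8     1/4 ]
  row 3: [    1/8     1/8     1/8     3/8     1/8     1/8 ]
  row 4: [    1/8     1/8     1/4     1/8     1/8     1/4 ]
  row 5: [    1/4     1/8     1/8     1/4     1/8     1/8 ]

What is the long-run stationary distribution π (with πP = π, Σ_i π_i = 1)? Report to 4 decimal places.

π = [0.1655, 0.1452, 0.1613, 0.2241, 0.1250, 0.1789]

Balance equations π_j = Σ_i π_i·P[i][j]:
  π_0 = 1/8·π_0 + 1/4·π_1 + 1/8·π_2 + 1/8·π_3 + 1/8·π_4 + 1/4·π_5
  π_1 = 1/8·π_0 + 1/8·π_1 + 1/4·π_2 + 1/8·π_3 + 1/8·π_4 + 1/8·π_5
  π_2 = 1/4·π_0 + 1/8·π_1 + 1/8·π_2 + 1/8·π_3 + 1/4·π_4 + 1/8·π_5
  π_3 = 1/4·π_0 + 1/8·π_1 + 1/8·π_2 + 3/8·π_3 + 1/8·π_4 + 1/4·π_5
  π_4 = 1/8·π_0 + 1/8·π_1 + 1/8·π_2 + 1/8·π_3 + 1/8·π_4 + 1/8·π_5
  normalize: π_0 + π_1 + π_2 + π_3 + π_4 + π_5 = 1
Solving the linear system gives exactly π = [5401/32632, 4737/32632, 658/4079, 914/4079, 1/8, 5839/32632].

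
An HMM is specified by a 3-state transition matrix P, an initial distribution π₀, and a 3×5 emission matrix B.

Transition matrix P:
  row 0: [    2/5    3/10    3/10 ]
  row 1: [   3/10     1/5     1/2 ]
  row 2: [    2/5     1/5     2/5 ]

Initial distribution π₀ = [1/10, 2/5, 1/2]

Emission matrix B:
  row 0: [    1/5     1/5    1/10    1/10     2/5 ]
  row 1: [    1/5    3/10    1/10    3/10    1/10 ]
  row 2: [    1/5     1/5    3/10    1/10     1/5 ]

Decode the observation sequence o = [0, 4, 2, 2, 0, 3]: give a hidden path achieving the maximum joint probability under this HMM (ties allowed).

path = [2, 0, 2, 2, 0, 1]

t=0: δ = [2.000e-02, 8.000e-02, 1.000e-01]  (obs o_0=0)
t=1: δ = [1.600e-02, 2.000e-03, 8.000e-03]  ψ = [2, 2, 1]  (obs o_1=4)
t=2: δ = [6.400e-04, 4.800e-04, 1.440e-03]  ψ = [0, 0, 0]  (obs o_2=2)
t=3: δ = [5.760e-05, 2.880e-05, 1.728e-04]  ψ = [2, 2, 2]  (obs o_3=2)
t=4: δ = [1.382e-05, 6.912e-06, 1.382e-05]  ψ = [2, 2, 2]  (obs o_4=0)
t=5: δ = [5.530e-07, 1.244e-06, 5.530e-07]  ψ = [0, 0, 2]  (obs o_5=3)
backtrack: best end state = 1; path = [2, 0, 2, 2, 0, 1]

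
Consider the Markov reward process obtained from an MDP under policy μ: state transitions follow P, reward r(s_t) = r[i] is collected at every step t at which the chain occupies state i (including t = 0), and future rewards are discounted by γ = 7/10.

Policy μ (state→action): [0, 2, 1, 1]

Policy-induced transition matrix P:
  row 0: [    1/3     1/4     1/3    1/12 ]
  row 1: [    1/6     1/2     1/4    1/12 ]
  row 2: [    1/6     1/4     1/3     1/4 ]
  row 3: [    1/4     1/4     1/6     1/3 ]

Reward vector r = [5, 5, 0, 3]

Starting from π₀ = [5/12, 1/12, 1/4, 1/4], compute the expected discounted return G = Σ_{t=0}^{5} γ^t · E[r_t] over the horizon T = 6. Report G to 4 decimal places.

t=0: π = [0.4167, 0.0833, 0.2500, 0.2500], E[r] = 3.2500, γ^t·E[r] = 3.250000, running G = 3.250000
t=1: π = [0.2569, 0.2708, 0.2847, 0.1875], E[r] = 3.2014, γ^t·E[r] = 2.240972, running G = 5.490972
t=2: π = [0.2251, 0.3177, 0.2795, 0.1777], E[r] = 3.2471, γ^t·E[r] = 1.591082, running G = 7.082054
t=3: π = [0.2190, 0.3294, 0.2772, 0.1743], E[r] = 3.2651, γ^t·E[r] = 1.119927, running G = 8.201982
t=4: π = [0.2177, 0.3324, 0.2768, 0.1731], E[r] = 3.2696, γ^t·E[r] = 0.785037, running G = 8.987018
t=5: π = [0.2174, 0.3331, 0.2768, 0.1728], E[r] = 3.2706, γ^t·E[r] = 0.549687, running G = 9.536705

G = 9.5367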